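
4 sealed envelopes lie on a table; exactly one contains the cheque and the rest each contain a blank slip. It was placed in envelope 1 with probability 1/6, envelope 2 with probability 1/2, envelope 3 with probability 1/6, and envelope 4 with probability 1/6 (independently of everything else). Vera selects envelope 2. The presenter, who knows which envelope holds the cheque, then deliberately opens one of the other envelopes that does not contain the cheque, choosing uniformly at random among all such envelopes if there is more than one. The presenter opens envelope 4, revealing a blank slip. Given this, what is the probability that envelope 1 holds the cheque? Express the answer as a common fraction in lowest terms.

1/4

Apply Bayes' rule, conditioning on where the cheque actually is.
If it is in either of envelopes 1 and 3 (prior 1/6 each): the presenter has 2 equally likely choices, so probability 1/2; weight (1/6)·(1/2) = 1/12 each.
If it is in envelope 2 (prior 1/2): the presenter has 3 equally likely choices, so probability 1/3; weight (1/2)·(1/3) = 1/6.
If it is in envelope 4 (prior 1/6): the presenter opened envelope 4, so this case is ruled out; weight (1/6)·0 = 0.
The weights sum to 1/3.
So P(the cheque in envelope 1 | the presenter opened envelope 4) = (1/12) / (1/3) = 1/4.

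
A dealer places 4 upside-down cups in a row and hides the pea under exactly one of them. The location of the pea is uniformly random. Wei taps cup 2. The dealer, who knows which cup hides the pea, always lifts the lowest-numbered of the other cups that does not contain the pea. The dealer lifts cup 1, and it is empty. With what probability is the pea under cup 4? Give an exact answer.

1/3

Apply Bayes' rule, conditioning on where the pea actually is.
If it is under cup 1 (prior 1/4): the dealer opened cup 1, so this case is ruled out; weight (1/4)·0 = 0.
If it is under any of cups 2, 3, and 4 (prior 1/4 each): cup 1 is the lowest-numbered option available, probability 1; weight (1/4)·1 = 1/4 each.
The weights sum to 3/4.
So P(the pea under cup 4 | the dealer opened cup 1) = (1/4) / (3/4) = 1/3.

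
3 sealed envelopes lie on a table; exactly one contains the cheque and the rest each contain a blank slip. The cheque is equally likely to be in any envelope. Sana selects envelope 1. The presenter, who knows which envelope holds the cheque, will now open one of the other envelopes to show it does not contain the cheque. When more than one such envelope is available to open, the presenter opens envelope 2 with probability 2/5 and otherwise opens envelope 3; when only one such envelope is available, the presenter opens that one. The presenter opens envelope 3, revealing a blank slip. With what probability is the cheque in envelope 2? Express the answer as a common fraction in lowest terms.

5/8

Consider each possible location of the cheque in turn.
If it is in envelope 1 (prior 1/3): envelope 2 is available but not opened, probability 3/5; weight (1/3)·(3/5) = 1/5.
If it is in envelope 2 (prior 1/3): only envelope 3 is available, probability 1; weight (1/3)·1 = 1/3.
If it is in envelope 3 (prior 1/3): the presenter opened envelope 3, so this case is ruled out; weight (1/3)·0 = 0.
The weights sum to 8/15.
So P(the cheque in envelope 2 | the presenter opened envelope 3) = (1/3) / (8/15) = 5/8.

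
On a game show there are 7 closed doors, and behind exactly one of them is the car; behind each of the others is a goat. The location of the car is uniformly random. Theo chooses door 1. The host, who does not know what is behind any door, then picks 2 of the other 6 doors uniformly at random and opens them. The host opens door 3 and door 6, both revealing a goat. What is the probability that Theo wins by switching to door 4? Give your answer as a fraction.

1/5

Apply Bayes' rule, conditioning on where the car actually is.
If it is behind any of doors 1, 2, 4, 5, and 7 (prior 1/7 each): the host picks exactly this set with probability 1/15 regardless, and none is the prize; weight (1/7)·(1/15) = 1/105 each.
If it is behind either of doors 3 and 6 (prior 1/7 each): that door was opened and seen not to hold the prize — ruled out; weight (1/7)·0 = 0 each.
The weights sum to 1/21.
So P(the car behind door 4 | the host opened door 3 and door 6) = (1/105) / (1/21) = 1/5.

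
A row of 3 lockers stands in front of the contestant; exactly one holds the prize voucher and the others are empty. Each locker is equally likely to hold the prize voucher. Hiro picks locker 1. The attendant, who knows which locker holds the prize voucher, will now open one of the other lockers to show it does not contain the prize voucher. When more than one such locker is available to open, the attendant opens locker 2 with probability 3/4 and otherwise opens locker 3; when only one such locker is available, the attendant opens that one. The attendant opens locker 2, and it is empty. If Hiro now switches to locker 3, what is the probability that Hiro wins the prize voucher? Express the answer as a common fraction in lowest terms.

Condition on the true location of the prize voucher.
If it is in locker 1 (prior 1/3): locker 2 is available, opened with probability 3/4; weight (1/3)·(3/4) = 1/4.
If it is in locker 2 (prior 1/3): the attendant opened locker 2, so this case is ruled out; weight (1/3)·0 = 0.
If it is in locker 3 (prior 1/3): only locker 2 is available, probability 1; weight (1/3)·1 = 1/3.
The weights sum to 7/12.
So P(the prize voucher in locker 3 | the attendant opened locker 2) = (1/3) / (7/12) = 4/7.

4/7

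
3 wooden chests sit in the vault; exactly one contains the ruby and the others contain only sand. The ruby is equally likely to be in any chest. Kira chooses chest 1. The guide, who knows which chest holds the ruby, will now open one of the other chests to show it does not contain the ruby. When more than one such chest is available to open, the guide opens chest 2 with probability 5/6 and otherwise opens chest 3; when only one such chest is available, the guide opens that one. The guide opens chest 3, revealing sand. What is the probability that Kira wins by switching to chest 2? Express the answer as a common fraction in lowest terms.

Condition on the true location of the ruby.
If it is in chest 1 (prior 1/3): chest 2 is available but not opened, probability 1/6; weight (1/3)·(1/6) = 1/18.
If it is in chest 2 (prior 1/3): only chest 3 is available, probability 1; weight (1/3)·1 = 1/3.
If it is in chest 3 (prior 1/3): the guide opened chest 3, so this case is ruled out; weight (1/3)·0 = 0.
The weights sum to 7/18.
So P(the ruby in chest 2 | the guide opened chest 3) = (1/3) / (7/18) = 6/7.

6/7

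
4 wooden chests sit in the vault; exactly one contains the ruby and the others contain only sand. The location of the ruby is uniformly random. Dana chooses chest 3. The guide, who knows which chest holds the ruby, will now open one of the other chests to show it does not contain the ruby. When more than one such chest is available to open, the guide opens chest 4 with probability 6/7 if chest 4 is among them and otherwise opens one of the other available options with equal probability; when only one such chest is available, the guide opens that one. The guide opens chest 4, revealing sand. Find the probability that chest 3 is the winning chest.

1/3

Consider each possible location of the ruby in turn.
If it is in any of chests 1, 2, and 3 (prior 1/4 each): chest 4 is available, opened with probability 6/7; weight (1/4)·(6/7) = 3/14 each.
If it is in chest 4 (prior 1/4): the guide opened chest 4, so this case is ruled out; weight (1/4)·0 = 0.
The weights sum to 9/14.
So P(the ruby in chest 3 | the guide opened chest 4) = (3/14) / (9/14) = 1/3.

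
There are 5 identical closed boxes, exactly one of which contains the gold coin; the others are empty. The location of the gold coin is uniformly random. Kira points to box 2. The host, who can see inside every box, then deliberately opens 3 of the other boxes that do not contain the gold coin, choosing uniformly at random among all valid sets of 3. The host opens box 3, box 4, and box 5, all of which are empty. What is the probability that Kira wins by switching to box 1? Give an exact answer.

4/5

Condition on the true location of the gold coin.
If it is in box 1 (prior 1/5): the host has no choice, probability 1; weight (1/5)·1 = 1/5.
If it is in box 2 (prior 1/5): the host has 4 equally likely choices, so probability 1/4; weight (1/5)·(1/4) = 1/20.
If it is in any of boxes 3, 4, and 5 (prior 1/5 each): that box was opened and seen not to hold the prize — ruled out; weight (1/5)·0 = 0 each.
The weights sum to 1/4.
So P(the gold coin in box 1 | the host opened box 3, box 4, and box 5) = (1/5) / (1/4) = 4/5.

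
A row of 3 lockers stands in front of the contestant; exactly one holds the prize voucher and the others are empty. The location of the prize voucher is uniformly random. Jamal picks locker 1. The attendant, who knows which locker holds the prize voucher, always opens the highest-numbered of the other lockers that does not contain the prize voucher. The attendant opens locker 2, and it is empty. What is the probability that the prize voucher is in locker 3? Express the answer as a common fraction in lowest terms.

Consider each possible location of the prize voucher in turn.
If it is in locker 1 (prior 1/3): the attendant would have opened locker 3 instead, probability 0; weight (1/3)·0 = 0.
If it is in locker 2 (prior 1/3): the attendant opened locker 2, so this case is ruled out; weight (1/3)·0 = 0.
If it is in locker 3 (prior 1/3): locker 2 is the highest-numbered option available, probability 1; weight (1/3)·1 = 1/3.
The weights sum to 1/3.
So P(the prize voucher in locker 3 | the attendant opened locker 2) = (1/3) / (1/3) = 1.

1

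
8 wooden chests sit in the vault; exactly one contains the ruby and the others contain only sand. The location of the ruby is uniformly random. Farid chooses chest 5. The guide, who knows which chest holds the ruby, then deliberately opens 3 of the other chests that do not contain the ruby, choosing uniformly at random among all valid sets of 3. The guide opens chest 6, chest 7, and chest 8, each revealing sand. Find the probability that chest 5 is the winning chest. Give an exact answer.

Apply Bayes' rule, conditioning on where the ruby actually is.
If it is in any of chests 1, 2, 3, and 4 (prior 1/8 each): the guide has 20 equally likely choices, so probability 1/20; weight (1/8)·(1/20) = 1/160 each.
If it is in chest 5 (prior 1/8): the guide has 35 equally likely choices, so probability 1/35; weight (1/8)·(1/35) = 1/280.
If it is in any of chests 6, 7, and 8 (prior 1/8 each): that chest was opened and seen not to hold the prize — ruled out; weight (1/8)·0 = 0 each.
The weights sum to 1/35.
So P(the ruby in chest 5 | the guide opened chest 6, chest 7, and chest 8) = (1/280) / (1/35) = 1/8.

1/8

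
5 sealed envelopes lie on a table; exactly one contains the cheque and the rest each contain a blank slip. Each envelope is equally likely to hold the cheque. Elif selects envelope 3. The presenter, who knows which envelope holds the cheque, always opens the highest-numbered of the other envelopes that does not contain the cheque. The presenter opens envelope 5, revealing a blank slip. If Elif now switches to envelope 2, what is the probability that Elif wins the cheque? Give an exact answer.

1/4

Condition on the true location of the cheque.
If it is in any of envelopes 1, 2, 3, and 4 (prior 1/5 each): envelope 5 is the highest-numbered option available, probability 1; weight (1/5)·1 = 1/5 each.
If it is in envelope 5 (prior 1/5): the presenter opened envelope 5, so this case is ruled out; weight (1/5)·0 = 0.
The weights sum to 4/5.
So P(the cheque in envelope 2 | the presenter opened envelope 5) = (1/5) / (4/5) = 1/4.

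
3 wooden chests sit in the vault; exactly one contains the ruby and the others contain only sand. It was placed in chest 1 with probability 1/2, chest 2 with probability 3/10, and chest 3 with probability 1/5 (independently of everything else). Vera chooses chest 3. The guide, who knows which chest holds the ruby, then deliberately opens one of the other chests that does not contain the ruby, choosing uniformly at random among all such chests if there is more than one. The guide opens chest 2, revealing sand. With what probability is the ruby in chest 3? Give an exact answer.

1/6

Condition on the true location of the ruby.
If it is in chest 1 (prior 1/2): the guide has no choice, probability 1; weight (1/2)·1 = 1/2.
If it is in chest 2 (prior 3/10): the guide opened chest 2, so this case is ruled out; weight (3/10)·0 = 0.
If it is in chest 3 (prior 1/5): the guide has 2 equally likely choices, so probability 1/2; weight (1/5)·(1/2) = 1/10.
The weights sum to 3/5.
So P(the ruby in chest 3 | the guide opened chest 2) = (1/10) / (3/5) = 1/6.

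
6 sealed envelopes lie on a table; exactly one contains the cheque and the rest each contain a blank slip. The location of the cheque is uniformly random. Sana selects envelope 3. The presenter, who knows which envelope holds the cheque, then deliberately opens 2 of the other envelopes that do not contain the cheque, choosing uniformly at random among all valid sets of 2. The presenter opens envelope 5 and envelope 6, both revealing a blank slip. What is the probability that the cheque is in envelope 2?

Consider each possible location of the cheque in turn.
If it is in any of envelopes 1, 2, and 4 (prior 1/6 each): the presenter has 6 equally likely choices, so probability 1/6; weight (1/6)·(1/6) = 1/36 each.
If it is in envelope 3 (prior 1/6): the presenter has 10 equally likely choices, so probability 1/10; weight (1/6)·(1/10) = 1/60.
If it is in either of envelopes 5 and 6 (prior 1/6 each): that envelope was opened and seen not to hold the prize — ruled out; weight (1/6)·0 = 0 each.
The weights sum to 1/10.
So P(the cheque in envelope 2 | the presenter opened envelope 5 and envelope 6) = (1/36) / (1/10) = 5/18.

5/18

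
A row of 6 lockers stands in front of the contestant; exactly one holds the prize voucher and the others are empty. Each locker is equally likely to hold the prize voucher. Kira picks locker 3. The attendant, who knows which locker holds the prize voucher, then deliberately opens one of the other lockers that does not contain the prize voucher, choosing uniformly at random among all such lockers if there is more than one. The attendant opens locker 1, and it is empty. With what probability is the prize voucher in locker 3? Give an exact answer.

1/6

Apply Bayes' rule, conditioning on where the prize voucher actually is.
If it is in locker 1 (prior 1/6): the attendant opened locker 1, so this case is ruled out; weight (1/6)·0 = 0.
If it is in any of lockers 2, 4, 5, and 6 (prior 1/6 each): the attendant has 4 equally likely choices, so probability 1/4; weight (1/6)·(1/4) = 1/24 each.
If it is in locker 3 (prior 1/6): the attendant has 5 equally likely choices, so probability 1/5; weight (1/6)·(1/5) = 1/30.
The weights sum to 1/5.
So P(the prize voucher in locker 3 | the attendant opened locker 1) = (1/30) / (1/5) = 1/6.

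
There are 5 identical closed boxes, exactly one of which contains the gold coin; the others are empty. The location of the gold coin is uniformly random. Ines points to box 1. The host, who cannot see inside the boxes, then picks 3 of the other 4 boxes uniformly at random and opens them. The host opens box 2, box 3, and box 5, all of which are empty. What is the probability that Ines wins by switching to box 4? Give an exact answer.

Condition on the true location of the gold coin.
If it is in either of boxes 1 and 4 (prior 1/5 each): the host picks exactly this set with probability 1/4 regardless, and none is the prize; weight (1/5)·(1/4) = 1/20 each.
If it is in any of boxes 2, 3, and 5 (prior 1/5 each): that box was opened and seen not to hold the prize — ruled out; weight (1/5)·0 = 0 each.
The weights sum to 1/10.
So P(the gold coin in box 4 | the host opened box 2, box 3, and box 5) = (1/20) / (1/10) = 1/2.

1/2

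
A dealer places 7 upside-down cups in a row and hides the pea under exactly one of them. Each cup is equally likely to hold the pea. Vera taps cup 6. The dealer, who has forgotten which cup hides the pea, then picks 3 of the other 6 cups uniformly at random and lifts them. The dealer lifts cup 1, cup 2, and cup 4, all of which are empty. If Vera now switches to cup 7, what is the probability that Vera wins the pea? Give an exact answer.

1/4

Condition on the true location of the pea.
If it is under any of cups 1, 2, and 4 (prior 1/7 each): that cup was opened and seen not to hold the prize — ruled out; weight (1/7)·0 = 0 each.
If it is under any of cups 3, 5, 6, and 7 (prior 1/7 each): the dealer picks exactly this set with probability 1/20 regardless, and none is the prize; weight (1/7)·(1/20) = 1/140 each.
The weights sum to 1/35.
So P(the pea under cup 7 | the dealer opened cup 1, cup 2, and cup 4) = (1/140) / (1/35) = 1/4.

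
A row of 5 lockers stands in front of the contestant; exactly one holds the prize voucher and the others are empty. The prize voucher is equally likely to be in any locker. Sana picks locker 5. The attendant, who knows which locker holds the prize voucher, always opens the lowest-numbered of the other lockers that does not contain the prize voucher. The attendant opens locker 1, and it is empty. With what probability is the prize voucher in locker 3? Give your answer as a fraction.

Consider each possible location of the prize voucher in turn.
If it is in locker 1 (prior 1/5): the attendant opened locker 1, so this case is ruled out; weight (1/5)·0 = 0.
If it is in any of lockers 2, 3, 4, and 5 (prior 1/5 each): locker 1 is the lowest-numbered option available, probability 1; weight (1/5)·1 = 1/5 each.
The weights sum to 4/5.
So P(the prize voucher in locker 3 | the attendant opened locker 1) = (1/5) / (4/5) = 1/4.

1/4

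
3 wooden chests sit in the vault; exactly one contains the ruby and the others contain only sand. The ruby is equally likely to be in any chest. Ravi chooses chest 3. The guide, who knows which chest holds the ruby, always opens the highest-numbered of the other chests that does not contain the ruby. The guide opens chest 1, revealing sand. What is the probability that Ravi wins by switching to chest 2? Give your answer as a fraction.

1

Apply Bayes' rule, conditioning on where the ruby actually is.
If it is in chest 1 (prior 1/3): the guide opened chest 1, so this case is ruled out; weight (1/3)·0 = 0.
If it is in chest 2 (prior 1/3): chest 1 is the highest-numbered option available, probability 1; weight (1/3)·1 = 1/3.
If it is in chest 3 (prior 1/3): the guide would have opened chest 2 instead, probability 0; weight (1/3)·0 = 0.
The weights sum to 1/3.
So P(the ruby in chest 2 | the guide opened chest 1) = (1/3) / (1/3) = 1.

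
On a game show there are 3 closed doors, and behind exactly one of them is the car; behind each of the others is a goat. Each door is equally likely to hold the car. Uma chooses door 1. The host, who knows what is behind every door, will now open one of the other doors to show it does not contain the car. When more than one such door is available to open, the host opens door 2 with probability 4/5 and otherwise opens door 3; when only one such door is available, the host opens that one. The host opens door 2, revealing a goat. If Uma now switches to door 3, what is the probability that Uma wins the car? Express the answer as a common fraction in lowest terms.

Condition on the true location of the car.
If it is behind door 1 (prior 1/3): door 2 is available, opened with probability 4/5; weight (1/3)·(4/5) = 4/15.
If it is behind door 2 (prior 1/3): the host opened door 2, so this case is ruled out; weight (1/3)·0 = 0.
If it is behind door 3 (prior 1/3): only door 2 is available, probability 1; weight (1/3)·1 = 1/3.
The weights sum to 3/5.
So P(the car behind door 3 | the host opened door 2) = (1/3) / (3/5) = 5/9.

5/9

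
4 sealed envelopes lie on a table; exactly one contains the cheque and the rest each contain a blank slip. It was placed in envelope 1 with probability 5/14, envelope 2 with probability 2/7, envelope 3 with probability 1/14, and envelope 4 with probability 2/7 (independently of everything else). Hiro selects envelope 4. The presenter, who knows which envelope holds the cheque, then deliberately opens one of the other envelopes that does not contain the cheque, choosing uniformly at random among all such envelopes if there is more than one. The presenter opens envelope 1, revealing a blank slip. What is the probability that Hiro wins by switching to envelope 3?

Apply Bayes' rule, conditioning on where the cheque actually is.
If it is in envelope 1 (prior 5/14): the presenter opened envelope 1, so this case is ruled out; weight (5/14)·0 = 0.
If it is in envelope 2 (prior 2/7): the presenter has 2 equally likely choices, so probability 1/2; weight (2/7)·(1/2) = 1/7.
If it is in envelope 3 (prior 1/14): the presenter has 2 equally likely choices, so probability 1/2; weight (1/14)·(1/2) = 1/28.
If it is in envelope 4 (prior 2/7): the presenter has 3 equally likely choices, so probability 1/3; weight (2/7)·(1/3) = 2/21.
The weights sum to 23/84.
So P(the cheque in envelope 3 | the presenter opened envelope 1) = (1/28) / (23/84) = 3/23.

3/23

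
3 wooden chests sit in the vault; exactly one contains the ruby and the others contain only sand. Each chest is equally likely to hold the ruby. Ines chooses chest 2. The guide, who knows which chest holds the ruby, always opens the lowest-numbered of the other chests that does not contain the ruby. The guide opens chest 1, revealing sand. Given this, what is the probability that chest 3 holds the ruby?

1/2

Consider each possible location of the ruby in turn.
If it is in chest 1 (prior 1/3): the guide opened chest 1, so this case is ruled out; weight (1/3)·0 = 0.
If it is in either of chests 2 and 3 (prior 1/3 each): chest 1 is the lowest-numbered option available, probability 1; weight (1/3)·1 = 1/3 each.
The weights sum to 2/3.
So P(the ruby in chest 3 | the guide opened chest 1) = (1/3) / (2/3) = 1/2.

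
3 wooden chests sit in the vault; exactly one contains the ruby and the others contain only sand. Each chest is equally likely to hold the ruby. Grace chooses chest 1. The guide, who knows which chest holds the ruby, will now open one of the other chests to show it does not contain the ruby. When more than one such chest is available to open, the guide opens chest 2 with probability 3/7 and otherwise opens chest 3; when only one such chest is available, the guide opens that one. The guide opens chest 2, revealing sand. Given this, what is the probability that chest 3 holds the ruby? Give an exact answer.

7/10

Condition on the true location of the ruby.
If it is in chest 1 (prior 1/3): chest 2 is available, opened with probability 3/7; weight (1/3)·(3/7) = 1/7.
If it is in chest 2 (prior 1/3): the guide opened chest 2, so this case is ruled out; weight (1/3)·0 = 0.
If it is in chest 3 (prior 1/3): only chest 2 is available, probability 1; weight (1/3)·1 = 1/3.
The weights sum to 10/21.
So P(the ruby in chest 3 | the guide opened chest 2) = (1/3) / (10/21) = 7/10.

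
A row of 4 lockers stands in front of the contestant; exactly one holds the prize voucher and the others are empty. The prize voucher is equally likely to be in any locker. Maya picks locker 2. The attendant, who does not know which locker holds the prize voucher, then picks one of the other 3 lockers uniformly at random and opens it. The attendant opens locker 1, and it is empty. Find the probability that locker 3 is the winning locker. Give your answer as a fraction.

1/3

Condition on the true location of the prize voucher.
If it is in locker 1 (prior 1/4): the attendant opened locker 1, so this case is ruled out; weight (1/4)·0 = 0.
If it is in any of lockers 2, 3, and 4 (prior 1/4 each): the attendant picks locker 1 with probability 1/3 regardless, and it is not the prize; weight (1/4)·(1/3) = 1/12 each.
The weights sum to 1/4.
So P(the prize voucher in locker 3 | the attendant opened locker 1) = (1/12) / (1/4) = 1/3.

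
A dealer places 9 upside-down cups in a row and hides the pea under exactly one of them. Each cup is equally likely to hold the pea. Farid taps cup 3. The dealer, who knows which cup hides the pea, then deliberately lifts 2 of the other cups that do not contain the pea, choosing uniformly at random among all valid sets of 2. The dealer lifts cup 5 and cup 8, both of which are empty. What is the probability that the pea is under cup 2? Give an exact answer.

Consider each possible location of the pea in turn.
If it is under any of cups 1, 2, 4, 6, 7, and 9 (prior 1/9 each): the dealer has 21 equally likely choices, so probability 1/21; weight (1/9)·(1/21) = 1/189 each.
If it is under cup 3 (prior 1/9): the dealer has 28 equally likely choices, so probability 1/28; weight (1/9)·(1/28) = 1/252.
If it is under either of cups 5 and 8 (prior 1/9 each): that cup was opened and seen not to hold the prize — ruled out; weight (1/9)·0 = 0 each.
The weights sum to 1/28.
So P(the pea under cup 2 | the dealer opened cup 5 and cup 8) = (1/189) / (1/28) = 4/27.

4/27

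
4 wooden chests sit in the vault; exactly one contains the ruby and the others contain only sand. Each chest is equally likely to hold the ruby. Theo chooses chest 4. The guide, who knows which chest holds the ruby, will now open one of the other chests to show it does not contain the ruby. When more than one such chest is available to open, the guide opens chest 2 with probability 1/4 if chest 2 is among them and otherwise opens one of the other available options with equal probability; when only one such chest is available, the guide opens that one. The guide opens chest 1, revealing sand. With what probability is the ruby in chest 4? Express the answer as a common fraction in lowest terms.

3/13

Apply Bayes' rule, conditioning on where the ruby actually is.
If it is in chest 1 (prior 1/4): the guide opened chest 1, so this case is ruled out; weight (1/4)·0 = 0.
If it is in chest 2 (prior 1/4): chest 2 holds the prize so is unavailable; the guide chooses uniformly among the 2 others, probability 1/2; weight (1/4)·(1/2) = 1/8.
If it is in chest 3 (prior 1/4): chest 2 is available but not opened, probability 3/4; weight (1/4)·(3/4) = 3/16.
If it is in chest 4 (prior 1/4): chest 2 is available but not opened; chest 1 gets probability (1 − 1/4)/2 = 3/8; weight (1/4)·(3/8) = 3/32.
The weights sum to 13/32.
So P(the ruby in chest 4 | the guide opened chest 1) = (3/32) / (13/32) = 3/13.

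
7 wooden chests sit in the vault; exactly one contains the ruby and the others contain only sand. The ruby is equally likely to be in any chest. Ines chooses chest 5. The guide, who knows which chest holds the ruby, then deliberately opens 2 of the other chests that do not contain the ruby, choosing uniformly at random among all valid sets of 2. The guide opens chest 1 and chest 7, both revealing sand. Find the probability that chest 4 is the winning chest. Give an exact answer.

Consider each possible location of the ruby in turn.
If it is in either of chests 1 and 7 (prior 1/7 each): that chest was opened and seen not to hold the prize — ruled out; weight (1/7)·0 = 0 each.
If it is in any of chests 2, 3, 4, and 6 (prior 1/7 each): the guide has 10 equally likely choices, so probability 1/10; weight (1/7)·(1/10) = 1/70 each.
If it is in chest 5 (prior 1/7): the guide has 15 equally likely choices, so probability 1/15; weight (1/7)·(1/15) = 1/105.
The weights sum to 1/15.
So P(the ruby in chest 4 | the guide opened chest 1 and chest 7) = (1/70) / (1/15) = 3/14.

3/14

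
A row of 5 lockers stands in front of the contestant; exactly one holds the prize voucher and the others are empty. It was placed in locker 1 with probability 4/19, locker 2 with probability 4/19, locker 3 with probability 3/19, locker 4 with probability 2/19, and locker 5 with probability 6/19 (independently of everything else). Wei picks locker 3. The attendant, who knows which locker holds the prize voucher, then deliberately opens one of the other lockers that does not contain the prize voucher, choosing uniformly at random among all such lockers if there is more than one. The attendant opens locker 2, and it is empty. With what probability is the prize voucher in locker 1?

16/57

Condition on the true location of the prize voucher.
If it is in locker 1 (prior 4/19): the attendant has 3 equally likely choices, so probability 1/3; weight (4/19)·(1/3) = 4/57.
If it is in locker 2 (prior 4/19): the attendant opened locker 2, so this case is ruled out; weight (4/19)·0 = 0.
If it is in locker 3 (prior 3/19): the attendant has 4 equally likely choices, so probability 1/4; weight (3/19)·(1/4) = 3/76.
If it is in locker 4 (prior 2/19): the attendant has 3 equally likely choices, so probability 1/3; weight (2/19)·(1/3) = 2/57.
If it is in locker 5 (prior 6/19): the attendant has 3 equally likely choices, so probability 1/3; weight (6/19)·(1/3) = 2/19.
The weights sum to 1/4.
So P(the prize voucher in locker 1 | the attendant opened locker 2) = (4/57) / (1/4) = 16/57.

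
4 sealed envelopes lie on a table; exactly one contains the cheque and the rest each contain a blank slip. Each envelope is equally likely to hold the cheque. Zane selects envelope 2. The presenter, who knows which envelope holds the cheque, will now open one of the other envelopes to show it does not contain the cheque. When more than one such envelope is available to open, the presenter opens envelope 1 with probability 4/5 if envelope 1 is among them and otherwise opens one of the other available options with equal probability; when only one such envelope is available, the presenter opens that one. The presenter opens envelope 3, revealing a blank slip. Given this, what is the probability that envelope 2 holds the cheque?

1/8

Condition on the true location of the cheque.
If it is in envelope 1 (prior 1/4): envelope 1 holds the prize so is unavailable; the presenter chooses uniformly among the 2 others, probability 1/2; weight (1/4)·(1/2) = 1/8.
If it is in envelope 2 (prior 1/4): envelope 1 is available but not opened; envelope 3 gets probability (1 − 4/5)/2 = 1/10; weight (1/4)·(1/10) = 1/40.
If it is in envelope 3 (prior 1/4): the presenter opened envelope 3, so this case is ruled out; weight (1/4)·0 = 0.
If it is in envelope 4 (prior 1/4): envelope 1 is available but not opened, probability 1/5; weight (1/4)·(1/5) = 1/20.
The weights sum to 1/5.
So P(the cheque in envelope 2 | the presenter opened envelope 3) = (1/40) / (1/5) = 1/8.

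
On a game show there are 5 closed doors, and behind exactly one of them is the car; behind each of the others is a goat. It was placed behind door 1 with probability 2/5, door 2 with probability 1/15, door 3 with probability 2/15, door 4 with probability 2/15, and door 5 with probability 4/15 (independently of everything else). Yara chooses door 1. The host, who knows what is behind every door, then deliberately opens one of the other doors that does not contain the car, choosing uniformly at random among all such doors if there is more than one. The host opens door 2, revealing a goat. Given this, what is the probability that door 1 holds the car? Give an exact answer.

Condition on the true location of the car.
If it is behind door 1 (prior 2/5): the host has 4 equally likely choices, so probability 1/4; weight (2/5)·(1/4) = 1/10.
If it is behind door 2 (prior 1/15): the host opened door 2, so this case is ruled out; weight (1/15)·0 = 0.
If it is behind either of doors 3 and 4 (prior 2/15 each): the host has 3 equally likely choices, so probability 1/3; weight (2/15)·(1/3) = 2/45 each.
If it is behind door 5 (prior 4/15): the host has 3 equally likely choices, so probability 1/3; weight (4/15)·(1/3) = 4/45.
The weights sum to 5/18.
So P(the car behind door 1 | the host opened door 2) = (1/10) / (5/18) = 9/25.

9/25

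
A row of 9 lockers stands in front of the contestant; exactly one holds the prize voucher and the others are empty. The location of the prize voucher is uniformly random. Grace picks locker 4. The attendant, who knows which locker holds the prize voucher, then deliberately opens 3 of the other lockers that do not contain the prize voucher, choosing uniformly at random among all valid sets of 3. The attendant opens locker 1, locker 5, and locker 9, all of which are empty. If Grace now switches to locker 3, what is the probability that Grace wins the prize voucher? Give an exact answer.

Apply Bayes' rule, conditioning on where the prize voucher actually is.
If it is in any of lockers 1, 5, and 9 (prior 1/9 each): that locker was opened and seen not to hold the prize — ruled out; weight (1/9)·0 = 0 each.
If it is in any of lockers 2, 3, 6, 7, and 8 (prior 1/9 each): the attendant has 35 equally likely choices, so probability 1/35; weight (1/9)·(1/35) = 1/315 each.
If it is in locker 4 (prior 1/9): the attendant has 56 equally likely choices, so probability 1/56; weight (1/9)·(1/56) = 1/504.
The weights sum to 1/56.
So P(the prize voucher in locker 3 | the attendant opened locker 1, locker 5, and locker 9) = (1/315) / (1/56) = 8/45.

8/45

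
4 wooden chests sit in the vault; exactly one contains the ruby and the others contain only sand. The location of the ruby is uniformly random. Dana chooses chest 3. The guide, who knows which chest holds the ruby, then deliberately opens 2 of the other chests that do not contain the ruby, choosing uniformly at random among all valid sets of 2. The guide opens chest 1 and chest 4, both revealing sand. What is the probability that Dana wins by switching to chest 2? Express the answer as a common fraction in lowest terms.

Consider each possible location of the ruby in turn.
If it is in either of chests 1 and 4 (prior 1/4 each): that chest was opened and seen not to hold the prize — ruled out; weight (1/4)·0 = 0 each.
If it is in chest 2 (prior 1/4): the guide has no choice, probability 1; weight (1/4)·1 = 1/4.
If it is in chest 3 (prior 1/4): the guide has 3 equally likely choices, so probability 1/3; weight (1/4)·(1/3) = 1/12.
The weights sum to 1/3.
So P(the ruby in chest 2 | the guide opened chest 1 and chest 4) = (1/4) / (1/3) = 3/4.

3/4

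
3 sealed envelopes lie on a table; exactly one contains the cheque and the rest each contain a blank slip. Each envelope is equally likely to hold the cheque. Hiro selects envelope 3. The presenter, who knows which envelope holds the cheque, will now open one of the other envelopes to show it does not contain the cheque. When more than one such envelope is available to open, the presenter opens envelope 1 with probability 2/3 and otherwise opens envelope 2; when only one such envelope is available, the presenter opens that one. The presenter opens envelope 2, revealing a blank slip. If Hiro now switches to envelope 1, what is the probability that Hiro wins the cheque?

3/4

Condition on the true location of the cheque.
If it is in envelope 1 (prior 1/3): only envelope 2 is available, probability 1; weight (1/3)·1 = 1/3.
If it is in envelope 2 (prior 1/3): the presenter opened envelope 2, so this case is ruled out; weight (1/3)·0 = 0.
If it is in envelope 3 (prior 1/3): envelope 1 is available but not opened, probability 1/3; weight (1/3)·(1/3) = 1/9.
The weights sum to 4/9.
So P(the cheque in envelope 1 | the presenter opened envelope 2) = (1/3) / (4/9) = 3/4.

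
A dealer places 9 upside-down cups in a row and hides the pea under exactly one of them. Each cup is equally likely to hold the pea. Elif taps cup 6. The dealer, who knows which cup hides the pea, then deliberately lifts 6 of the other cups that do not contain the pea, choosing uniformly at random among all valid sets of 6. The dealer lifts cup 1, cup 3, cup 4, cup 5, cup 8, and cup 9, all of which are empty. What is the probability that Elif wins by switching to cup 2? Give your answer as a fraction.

4/9

Consider each possible location of the pea in turn.
If it is under any of cups 1, 3, 4, 5, 8, and 9 (prior 1/9 each): that cup was opened and seen not to hold the prize — ruled out; weight (1/9)·0 = 0 each.
If it is under either of cups 2 and 7 (prior 1/9 each): the dealer has 7 equally likely choices, so probability 1/7; weight (1/9)·(1/7) = 1/63 each.
If it is under cup 6 (prior 1/9): the dealer has 28 equally likely choices, so probability 1/28; weight (1/9)·(1/28) = 1/252.
The weights sum to 1/28.
So P(the pea under cup 2 | the dealer opened cup 1, cup 3, cup 4, cup 5, cup 8, and cup 9) = (1/63) / (1/28) = 4/9.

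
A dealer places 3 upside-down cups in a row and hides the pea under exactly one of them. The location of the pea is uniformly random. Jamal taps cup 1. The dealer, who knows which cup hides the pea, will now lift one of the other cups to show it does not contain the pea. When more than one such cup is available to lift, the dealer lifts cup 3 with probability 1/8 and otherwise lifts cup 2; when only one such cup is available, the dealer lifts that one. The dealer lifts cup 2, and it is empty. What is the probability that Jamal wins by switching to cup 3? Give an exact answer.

Consider each possible location of the pea in turn.
If it is under cup 1 (prior 1/3): cup 3 is available but not opened, probability 7/8; weight (1/3)·(7/8) = 7/24.
If it is under cup 2 (prior 1/3): the dealer opened cup 2, so this case is ruled out; weight (1/3)·0 = 0.
If it is under cup 3 (prior 1/3): only cup 2 is available, probability 1; weight (1/3)·1 = 1/3.
The weights sum to 5/8.
So P(the pea under cup 3 | the dealer opened cup 2) = (1/3) / (5/8) = 8/15.

8/15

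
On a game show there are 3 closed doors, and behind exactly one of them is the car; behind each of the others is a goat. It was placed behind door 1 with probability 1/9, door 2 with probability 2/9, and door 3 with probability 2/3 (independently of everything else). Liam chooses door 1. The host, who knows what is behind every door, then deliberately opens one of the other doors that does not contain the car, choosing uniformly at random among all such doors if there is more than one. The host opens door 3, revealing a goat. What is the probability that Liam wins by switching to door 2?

4/5

Apply Bayes' rule, conditioning on where the car actually is.
If it is behind door 1 (prior 1/9): the host has 2 equally likely choices, so probability 1/2; weight (1/9)·(1/2) = 1/18.
If it is behind door 2 (prior 2/9): the host has no choice, probability 1; weight (2/9)·1 = 2/9.
If it is behind door 3 (prior 2/3): the host opened door 3, so this case is ruled out; weight (2/3)·0 = 0.
The weights sum to 5/18.
So P(the car behind door 2 | the host opened door 3) = (2/9) / (5/18) = 4/5.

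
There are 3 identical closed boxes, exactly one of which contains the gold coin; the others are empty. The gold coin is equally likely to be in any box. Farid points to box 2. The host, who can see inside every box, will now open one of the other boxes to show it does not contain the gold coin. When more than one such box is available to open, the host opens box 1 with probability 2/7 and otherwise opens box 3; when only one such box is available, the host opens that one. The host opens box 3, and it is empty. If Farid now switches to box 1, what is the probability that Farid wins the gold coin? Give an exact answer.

Consider each possible location of the gold coin in turn.
If it is in box 1 (prior 1/3): only box 3 is available, probability 1; weight (1/3)·1 = 1/3.
If it is in box 2 (prior 1/3): box 1 is available but not opened, probability 5/7; weight (1/3)·(5/7) = 5/21.
If it is in box 3 (prior 1/3): the host opened box 3, so this case is ruled out; weight (1/3)·0 = 0.
The weights sum to 4/7.
So P(the gold coin in box 1 | the host opened box 3) = (1/3) / (4/7) = 7/12.

7/12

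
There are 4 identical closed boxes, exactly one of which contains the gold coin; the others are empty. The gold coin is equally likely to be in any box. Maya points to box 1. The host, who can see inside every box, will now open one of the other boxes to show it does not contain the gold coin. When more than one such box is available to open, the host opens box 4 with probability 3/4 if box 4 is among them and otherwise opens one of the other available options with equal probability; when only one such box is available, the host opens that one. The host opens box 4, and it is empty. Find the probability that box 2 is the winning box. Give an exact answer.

Apply Bayes' rule, conditioning on where the gold coin actually is.
If it is in any of boxes 1, 2, and 3 (prior 1/4 each): box 4 is available, opened with probability 3/4; weight (1/4)·(3/4) = 3/16 each.
If it is in box 4 (prior 1/4): the host opened box 4, so this case is ruled out; weight (1/4)·0 = 0.
The weights sum to 9/16.
So P(the gold coin in box 2 | the host opened box 4) = (3/16) / (9/16) = 1/3.

1/3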